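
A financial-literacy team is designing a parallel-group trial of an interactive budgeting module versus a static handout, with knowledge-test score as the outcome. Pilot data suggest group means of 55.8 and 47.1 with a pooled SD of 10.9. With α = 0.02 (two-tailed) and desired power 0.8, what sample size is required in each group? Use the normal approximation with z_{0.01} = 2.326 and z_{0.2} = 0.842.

Cohen's d = |M₁ − M₂| / SD_pooled = |55.8 − 47.1| / 10.9 = 8.7 / 10.9 = 0.798.
For two independent groups with equal n: n = 2·((z_{α/2} + z_β) / d)².
z_{α/2} + z_β = 2.326 + 0.842 = 3.168.
n = 2 × (3.168 / 0.798)² = 2 × 3.970² = 2 × 15.76 = 31.5.
Round up to the next whole participant.

n = 32 per group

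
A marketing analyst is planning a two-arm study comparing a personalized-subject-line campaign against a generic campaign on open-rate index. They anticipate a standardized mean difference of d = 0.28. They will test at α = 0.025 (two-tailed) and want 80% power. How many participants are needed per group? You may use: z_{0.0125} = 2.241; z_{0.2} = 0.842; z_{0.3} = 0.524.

n = 243 per group

For two independent groups with equal n: n = 2·((z_{α/2} + z_β) / d)².
z_{α/2} + z_β = 2.241 + 0.842 = 3.083.
n = 2 × (3.083 / 0.28)² = 2 × 11.011² = 2 × 121.24 = 242.5.
Round up to the next whole participant.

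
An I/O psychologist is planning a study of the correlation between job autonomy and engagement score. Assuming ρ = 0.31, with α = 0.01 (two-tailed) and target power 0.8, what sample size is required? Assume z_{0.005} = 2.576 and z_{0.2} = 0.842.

Fisher's z: C = ½·ln((1+r)/(1−r)) = ½·ln(1.8986) = 0.3205.
n = ((z_{α/2} + z_β)/C)² + 3.
(2.576 + 0.842) / 0.3205 = 3.418 / 0.3205 = 10.665.
n = 10.665² + 3 = 113.73 + 3 = 116.7.
Round up.

n = 117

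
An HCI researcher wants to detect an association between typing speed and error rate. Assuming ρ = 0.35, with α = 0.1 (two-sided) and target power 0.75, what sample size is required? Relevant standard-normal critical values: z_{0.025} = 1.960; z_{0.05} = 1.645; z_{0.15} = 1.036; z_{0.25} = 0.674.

n = 44

Fisher's z: C = ½·ln((1+r)/(1−r)) = ½·ln(2.0769) = 0.3654.
n = ((z_{α/2} + z_β)/C)² + 3.
(1.645 + 0.674) / 0.3654 = 2.319 / 0.3654 = 6.346.
n = 6.346² + 3 = 40.28 + 3 = 43.3.
Round up.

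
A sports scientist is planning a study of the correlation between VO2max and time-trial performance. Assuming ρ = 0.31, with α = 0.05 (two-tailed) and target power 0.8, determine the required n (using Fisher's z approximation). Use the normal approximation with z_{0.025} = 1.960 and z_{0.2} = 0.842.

n = 80

Fisher's z: C = ½·ln((1+r)/(1−r)) = ½·ln(1.8986) = 0.3205.
n = ((z_{α/2} + z_β)/C)² + 3.
(1.960 + 0.842) / 0.3205 = 2.802 / 0.3205 = 8.743.
n = 8.743² + 3 = 76.43 + 3 = 79.4.
Round up.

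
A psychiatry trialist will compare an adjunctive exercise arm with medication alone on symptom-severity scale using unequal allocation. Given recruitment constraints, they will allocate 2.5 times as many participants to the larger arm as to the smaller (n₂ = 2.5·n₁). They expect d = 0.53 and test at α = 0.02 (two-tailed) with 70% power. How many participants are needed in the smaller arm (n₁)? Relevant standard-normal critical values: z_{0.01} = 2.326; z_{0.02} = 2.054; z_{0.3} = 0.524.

With allocation ratio k = n₂/n₁ = 2.5, Var(x̄₁−x̄₂) = σ²(1/n₁ + 1/(k·n₁)) = σ²·(k+1)/(k·n₁).
So n₁ = (1 + 1/k)·((z_{α/2} + z_β)/d)² = 1.400 × (2.850/0.53)².
n₁ = 1.400 × 28.92 = 40.5.
Round up: n₁ = 41, giving n₂ = ⌈2.5 × 41⌉ = ⌈102.5⌉ = 103.

n₁ = 41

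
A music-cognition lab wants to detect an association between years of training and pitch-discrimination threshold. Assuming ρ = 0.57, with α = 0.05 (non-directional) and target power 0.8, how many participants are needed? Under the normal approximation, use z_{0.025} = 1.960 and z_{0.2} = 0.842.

Fisher's z: C = ½·ln((1+r)/(1−r)) = ½·ln(3.6512) = 0.6475.
n = ((z_{α/2} + z_β)/C)² + 3.
(1.960 + 0.842) / 0.6475 = 2.802 / 0.6475 = 4.327.
n = 4.327² + 3 = 18.73 + 3 = 21.7.
Round up.

n = 22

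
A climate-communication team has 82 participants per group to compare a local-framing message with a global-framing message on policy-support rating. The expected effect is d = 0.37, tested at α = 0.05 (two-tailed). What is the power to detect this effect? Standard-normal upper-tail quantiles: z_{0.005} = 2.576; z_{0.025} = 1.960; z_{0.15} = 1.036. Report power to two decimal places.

power ≈ 0.66

For two equal groups, power = Φ(d·√(n/2) − z_{α/2}).
d·√(n/2) = 0.37 × √(82/2) = 0.37 × 6.403 = 2.369.
z_β = 2.369 − 1.960 = 0.409.
Power = Φ(0.409) = 0.659.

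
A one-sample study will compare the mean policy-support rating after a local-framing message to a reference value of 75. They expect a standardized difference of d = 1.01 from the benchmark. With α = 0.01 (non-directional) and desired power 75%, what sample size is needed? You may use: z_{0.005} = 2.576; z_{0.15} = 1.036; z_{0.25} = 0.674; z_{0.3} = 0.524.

For a one-sample test: n = ((z_{α/2} + z_β) / d)².
z_{α/2} + z_β = 2.576 + 0.674 = 3.250.
n = (3.250 / 1.01)² = 3.218² = 10.35.
Round up.

n = 11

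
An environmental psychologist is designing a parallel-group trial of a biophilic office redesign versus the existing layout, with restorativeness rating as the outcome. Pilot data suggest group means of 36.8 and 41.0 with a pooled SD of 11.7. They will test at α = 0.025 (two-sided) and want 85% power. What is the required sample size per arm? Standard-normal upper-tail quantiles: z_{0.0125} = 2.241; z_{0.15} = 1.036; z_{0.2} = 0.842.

n = 167 per group

Cohen's d = |M₁ − M₂| / SD_pooled = |36.8 − 41.0| / 11.7 = 4.2 / 11.7 = 0.359.
For two independent groups with equal n: n = 2·((z_{α/2} + z_β) / d)².
z_{α/2} + z_β = 2.241 + 1.036 = 3.277.
n = 2 × (3.277 / 0.359)² = 2 × 9.128² = 2 × 83.32 = 166.6.
Round up to the next whole participant.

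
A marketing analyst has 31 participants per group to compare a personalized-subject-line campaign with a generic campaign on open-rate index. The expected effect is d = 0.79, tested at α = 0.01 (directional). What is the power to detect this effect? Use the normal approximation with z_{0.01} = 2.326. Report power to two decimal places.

power ≈ 0.78

For two equal groups, power = Φ(d·√(n/2) − z_{α}).
d·√(n/2) = 0.79 × √(31/2) = 0.79 × 3.937 = 3.110.
z_β = 3.110 − 2.326 = 0.784.
Power = Φ(0.784) = 0.784.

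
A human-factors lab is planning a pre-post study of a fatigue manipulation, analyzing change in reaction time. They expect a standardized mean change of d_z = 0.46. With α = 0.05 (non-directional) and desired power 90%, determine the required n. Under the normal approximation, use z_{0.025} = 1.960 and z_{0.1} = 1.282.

n = 50 pairs

For a paired (one-sample on differences) test: n = ((z_{α/2} + z_β) / d)².
z_{α/2} + z_β = 1.960 + 1.282 = 3.242.
n = (3.242 / 0.46)² = 7.048² = 49.67.
Round up.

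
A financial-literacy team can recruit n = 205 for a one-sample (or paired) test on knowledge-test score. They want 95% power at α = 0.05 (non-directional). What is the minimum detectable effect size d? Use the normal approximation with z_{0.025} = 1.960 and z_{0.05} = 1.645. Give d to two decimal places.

For a single sample (or paired design) of n = 205: d_min = (z_{α/2} + z_β)/√n.
z-sum = 1.960 + 1.645 = 3.605.
d_min = 3.605 / √205 = 3.605 / 14.318 = 0.252.

d_min ≈ 0.25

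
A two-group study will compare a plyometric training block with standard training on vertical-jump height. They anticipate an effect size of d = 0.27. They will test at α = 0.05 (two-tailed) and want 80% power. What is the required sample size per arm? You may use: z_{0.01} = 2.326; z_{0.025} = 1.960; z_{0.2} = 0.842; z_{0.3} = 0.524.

For two independent groups with equal n: n = 2·((z_{α/2} + z_β) / d)².
z_{α/2} + z_β = 1.960 + 0.842 = 2.802.
n = 2 × (2.802 / 0.27)² = 2 × 10.378² = 2 × 107.70 = 215.4.
Round up to the next whole participant.

n = 216 per group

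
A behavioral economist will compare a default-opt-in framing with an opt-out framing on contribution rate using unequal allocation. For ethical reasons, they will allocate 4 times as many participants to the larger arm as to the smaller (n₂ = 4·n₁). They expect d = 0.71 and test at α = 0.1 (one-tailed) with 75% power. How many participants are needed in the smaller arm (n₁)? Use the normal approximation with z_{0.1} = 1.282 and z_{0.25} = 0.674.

n₁ = 10

With allocation ratio k = n₂/n₁ = 4, Var(x̄₁−x̄₂) = σ²(1/n₁ + 1/(k·n₁)) = σ²·(k+1)/(k·n₁).
So n₁ = (1 + 1/k)·((z_{α} + z_β)/d)² = 1.250 × (1.956/0.71)².
n₁ = 1.250 × 7.59 = 9.5.
Round up: n₁ = 10, giving n₂ = 4 × 10 = 40.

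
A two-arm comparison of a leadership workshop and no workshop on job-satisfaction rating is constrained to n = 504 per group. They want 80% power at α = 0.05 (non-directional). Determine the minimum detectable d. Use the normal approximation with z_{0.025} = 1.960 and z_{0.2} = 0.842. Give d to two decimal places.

d_min ≈ 0.18

For two independent groups of n = 504 each: d_min = (z_{α/2} + z_β)·√(2/n).
z-sum = 1.960 + 0.842 = 2.802.
d_min = 2.802 × √(2/504) = 2.802 × 0.0630 = 0.177.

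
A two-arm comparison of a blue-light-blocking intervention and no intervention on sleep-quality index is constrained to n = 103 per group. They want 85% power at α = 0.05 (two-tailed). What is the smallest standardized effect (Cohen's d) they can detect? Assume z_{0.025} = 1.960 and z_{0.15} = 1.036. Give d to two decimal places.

d_min ≈ 0.42

For two independent groups of n = 103 each: d_min = (z_{α/2} + z_β)·√(2/n).
z-sum = 1.960 + 1.036 = 2.996.
d_min = 2.996 × √(2/103) = 2.996 × 0.1393 = 0.417.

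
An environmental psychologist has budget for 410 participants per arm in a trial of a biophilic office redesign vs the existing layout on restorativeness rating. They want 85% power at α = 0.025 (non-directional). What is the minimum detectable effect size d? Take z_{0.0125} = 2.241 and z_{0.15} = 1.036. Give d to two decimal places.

For two independent groups of n = 410 each: d_min = (z_{α/2} + z_β)·√(2/n).
z-sum = 2.241 + 1.036 = 3.277.
d_min = 3.277 × √(2/410) = 3.277 × 0.0698 = 0.229.

d_min ≈ 0.23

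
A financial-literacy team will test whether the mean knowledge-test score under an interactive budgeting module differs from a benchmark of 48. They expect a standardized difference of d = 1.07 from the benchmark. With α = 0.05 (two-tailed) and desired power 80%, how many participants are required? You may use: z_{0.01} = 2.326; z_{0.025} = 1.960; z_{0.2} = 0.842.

For a one-sample test: n = ((z_{α/2} + z_β) / d)².
z_{α/2} + z_β = 1.960 + 0.842 = 2.802.
n = (2.802 / 1.07)² = 2.619² = 6.86.
Round up.

n = 7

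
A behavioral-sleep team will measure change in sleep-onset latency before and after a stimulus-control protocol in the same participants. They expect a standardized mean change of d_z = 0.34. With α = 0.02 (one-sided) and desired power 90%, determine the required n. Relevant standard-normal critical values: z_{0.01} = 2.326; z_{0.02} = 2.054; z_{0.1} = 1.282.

n = 97 pairs

For a paired (one-sample on differences) test: n = ((z_{α} + z_β) / d)².
z_{α} + z_β = 2.054 + 1.282 = 3.336.
n = (3.336 / 0.34)² = 9.812² = 96.27.
Round up.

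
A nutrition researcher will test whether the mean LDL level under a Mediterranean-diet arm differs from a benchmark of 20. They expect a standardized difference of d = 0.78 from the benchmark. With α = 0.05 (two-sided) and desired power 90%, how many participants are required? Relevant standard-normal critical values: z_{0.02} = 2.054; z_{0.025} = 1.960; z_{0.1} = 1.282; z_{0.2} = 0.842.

n = 18

For a one-sample test: n = ((z_{α/2} + z_β) / d)².
z_{α/2} + z_β = 1.960 + 1.282 = 3.242.
n = (3.242 / 0.78)² = 4.156² = 17.28.
Round up.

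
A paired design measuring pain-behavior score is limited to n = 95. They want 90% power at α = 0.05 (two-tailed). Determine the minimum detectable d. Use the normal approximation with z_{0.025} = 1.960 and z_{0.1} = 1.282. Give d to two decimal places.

d_min ≈ 0.33

For a single sample (or paired design) of n = 95: d_min = (z_{α/2} + z_β)/√n.
z-sum = 1.960 + 1.282 = 3.242.
d_min = 3.242 / √95 = 3.242 / 9.747 = 0.333.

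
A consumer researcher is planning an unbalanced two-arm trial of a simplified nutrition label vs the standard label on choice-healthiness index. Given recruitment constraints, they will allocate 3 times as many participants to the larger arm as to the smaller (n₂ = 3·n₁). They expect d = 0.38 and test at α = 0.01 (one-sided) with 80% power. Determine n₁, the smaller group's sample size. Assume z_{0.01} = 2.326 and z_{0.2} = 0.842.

n₁ = 93

With allocation ratio k = n₂/n₁ = 3, Var(x̄₁−x̄₂) = σ²(1/n₁ + 1/(k·n₁)) = σ²·(k+1)/(k·n₁).
So n₁ = (1 + 1/k)·((z_{α} + z_β)/d)² = 1.333 × (3.168/0.38)².
n₁ = 1.333 × 69.50 = 92.7.
Round up: n₁ = 93, giving n₂ = 3 × 93 = 279.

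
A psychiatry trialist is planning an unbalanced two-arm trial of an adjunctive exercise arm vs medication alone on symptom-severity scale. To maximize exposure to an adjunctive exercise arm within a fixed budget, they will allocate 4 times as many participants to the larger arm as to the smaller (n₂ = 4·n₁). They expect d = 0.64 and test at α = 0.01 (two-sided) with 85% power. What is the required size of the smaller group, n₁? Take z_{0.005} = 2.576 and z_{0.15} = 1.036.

n₁ = 40

With allocation ratio k = n₂/n₁ = 4, Var(x̄₁−x̄₂) = σ²(1/n₁ + 1/(k·n₁)) = σ²·(k+1)/(k·n₁).
So n₁ = (1 + 1/k)·((z_{α/2} + z_β)/d)² = 1.250 × (3.612/0.64)².
n₁ = 1.250 × 31.85 = 39.8.
Round up: n₁ = 40, giving n₂ = 4 × 40 = 160.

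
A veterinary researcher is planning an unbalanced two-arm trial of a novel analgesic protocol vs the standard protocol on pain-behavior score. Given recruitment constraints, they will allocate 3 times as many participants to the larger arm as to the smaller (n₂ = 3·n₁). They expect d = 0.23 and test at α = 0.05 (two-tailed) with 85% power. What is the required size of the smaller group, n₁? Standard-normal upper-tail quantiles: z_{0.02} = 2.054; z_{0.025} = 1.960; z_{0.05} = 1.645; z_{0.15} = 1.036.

n₁ = 227

With allocation ratio k = n₂/n₁ = 3, Var(x̄₁−x̄₂) = σ²(1/n₁ + 1/(k·n₁)) = σ²·(k+1)/(k·n₁).
So n₁ = (1 + 1/k)·((z_{α/2} + z_β)/d)² = 1.333 × (2.996/0.23)².
n₁ = 1.333 × 169.68 = 226.2.
Round up: n₁ = 227, giving n₂ = 3 × 227 = 681.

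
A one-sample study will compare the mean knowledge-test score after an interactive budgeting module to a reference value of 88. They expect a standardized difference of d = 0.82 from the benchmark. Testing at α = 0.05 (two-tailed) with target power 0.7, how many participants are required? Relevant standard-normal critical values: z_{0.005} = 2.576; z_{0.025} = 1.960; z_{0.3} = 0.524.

For a one-sample test: n = ((z_{α/2} + z_β) / d)².
z_{α/2} + z_β = 1.960 + 0.524 = 2.484.
n = (2.484 / 0.82)² = 3.029² = 9.18.
Round up.

n = 10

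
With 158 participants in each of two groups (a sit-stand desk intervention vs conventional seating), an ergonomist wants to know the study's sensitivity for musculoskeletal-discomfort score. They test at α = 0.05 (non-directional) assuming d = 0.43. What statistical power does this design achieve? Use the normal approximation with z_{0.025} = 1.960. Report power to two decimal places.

For two equal groups, power = Φ(d·√(n/2) − z_{α/2}).
d·√(n/2) = 0.43 × √(158/2) = 0.43 × 8.888 = 3.822.
z_β = 3.822 − 1.960 = 1.862.
Power = Φ(1.862) = 0.969.

power ≈ 0.97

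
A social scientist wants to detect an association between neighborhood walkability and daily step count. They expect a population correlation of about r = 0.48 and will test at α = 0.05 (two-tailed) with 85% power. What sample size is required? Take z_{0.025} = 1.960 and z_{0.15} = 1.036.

n = 36

Fisher's z: C = ½·ln((1+r)/(1−r)) = ½·ln(2.8462) = 0.5230.
n = ((z_{α/2} + z_β)/C)² + 3.
(1.960 + 1.036) / 0.5230 = 2.996 / 0.5230 = 5.728.
n = 5.728² + 3 = 32.82 + 3 = 35.8.
Round up.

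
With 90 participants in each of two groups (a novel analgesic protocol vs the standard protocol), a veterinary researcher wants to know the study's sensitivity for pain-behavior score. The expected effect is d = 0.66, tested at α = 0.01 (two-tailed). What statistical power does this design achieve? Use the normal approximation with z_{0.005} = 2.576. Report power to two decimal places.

For two equal groups, power = Φ(d·√(n/2) − z_{α/2}).
d·√(n/2) = 0.66 × √(90/2) = 0.66 × 6.708 = 4.427.
z_β = 4.427 − 2.576 = 1.851.
Power = Φ(1.851) = 0.968.

power ≈ 0.97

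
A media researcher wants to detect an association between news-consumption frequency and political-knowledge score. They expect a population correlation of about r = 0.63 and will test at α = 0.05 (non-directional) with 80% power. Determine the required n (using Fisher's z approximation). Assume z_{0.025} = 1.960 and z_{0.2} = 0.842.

Fisher's z: C = ½·ln((1+r)/(1−r)) = ½·ln(4.4054) = 0.7414.
n = ((z_{α/2} + z_β)/C)² + 3.
(1.960 + 0.842) / 0.7414 = 2.802 / 0.7414 = 3.779.
n = 3.779² + 3 = 14.28 + 3 = 17.3.
Round up.

n = 18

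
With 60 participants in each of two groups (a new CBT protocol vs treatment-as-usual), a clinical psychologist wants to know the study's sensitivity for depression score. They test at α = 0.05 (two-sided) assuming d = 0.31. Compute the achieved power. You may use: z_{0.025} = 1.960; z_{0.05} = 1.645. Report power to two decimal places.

power ≈ 0.40

For two equal groups, power = Φ(d·√(n/2) − z_{α/2}).
d·√(n/2) = 0.31 × √(60/2) = 0.31 × 5.477 = 1.698.
z_β = 1.698 − 1.960 = -0.262.
Power = Φ(-0.262) = 0.397.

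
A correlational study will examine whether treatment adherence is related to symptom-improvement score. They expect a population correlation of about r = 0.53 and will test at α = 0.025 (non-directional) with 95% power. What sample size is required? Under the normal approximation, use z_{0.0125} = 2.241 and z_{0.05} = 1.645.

Fisher's z: C = ½·ln((1+r)/(1−r)) = ½·ln(3.2553) = 0.5901.
n = ((z_{α/2} + z_β)/C)² + 3.
(2.241 + 1.645) / 0.5901 = 3.886 / 0.5901 = 6.585.
n = 6.585² + 3 = 43.37 + 3 = 46.4.
Round up.

n = 47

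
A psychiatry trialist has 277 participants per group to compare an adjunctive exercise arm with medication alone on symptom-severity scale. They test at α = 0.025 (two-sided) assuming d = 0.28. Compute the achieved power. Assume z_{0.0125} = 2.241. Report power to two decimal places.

power ≈ 0.85

For two equal groups, power = Φ(d·√(n/2) − z_{α/2}).
d·√(n/2) = 0.28 × √(277/2) = 0.28 × 11.769 = 3.295.
z_β = 3.295 − 2.241 = 1.054.
Power = Φ(1.054) = 0.854.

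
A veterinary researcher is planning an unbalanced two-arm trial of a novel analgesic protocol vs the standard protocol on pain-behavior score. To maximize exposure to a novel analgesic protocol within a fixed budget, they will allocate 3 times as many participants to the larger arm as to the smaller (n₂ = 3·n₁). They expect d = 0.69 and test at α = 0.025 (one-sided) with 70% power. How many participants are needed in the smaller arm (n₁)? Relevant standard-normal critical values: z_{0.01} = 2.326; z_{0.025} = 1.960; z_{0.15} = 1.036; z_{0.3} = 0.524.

n₁ = 18

With allocation ratio k = n₂/n₁ = 3, Var(x̄₁−x̄₂) = σ²(1/n₁ + 1/(k·n₁)) = σ²·(k+1)/(k·n₁).
So n₁ = (1 + 1/k)·((z_{α} + z_β)/d)² = 1.333 × (2.484/0.69)².
n₁ = 1.333 × 12.96 = 17.3.
Round up: n₁ = 18, giving n₂ = 3 × 18 = 54.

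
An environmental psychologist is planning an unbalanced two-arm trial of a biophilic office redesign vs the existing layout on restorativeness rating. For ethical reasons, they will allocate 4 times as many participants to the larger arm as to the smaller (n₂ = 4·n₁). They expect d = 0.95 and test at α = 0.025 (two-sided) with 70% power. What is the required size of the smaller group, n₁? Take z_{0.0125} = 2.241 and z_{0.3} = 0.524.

n₁ = 11

With allocation ratio k = n₂/n₁ = 4, Var(x̄₁−x̄₂) = σ²(1/n₁ + 1/(k·n₁)) = σ²·(k+1)/(k·n₁).
So n₁ = (1 + 1/k)·((z_{α/2} + z_β)/d)² = 1.250 × (2.765/0.95)².
n₁ = 1.250 × 8.47 = 10.6.
Round up: n₁ = 11, giving n₂ = 4 × 11 = 44.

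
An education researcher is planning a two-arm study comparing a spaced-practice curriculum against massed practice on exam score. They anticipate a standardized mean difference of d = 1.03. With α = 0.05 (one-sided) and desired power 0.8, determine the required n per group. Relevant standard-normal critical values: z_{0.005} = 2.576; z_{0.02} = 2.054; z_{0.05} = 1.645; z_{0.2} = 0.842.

For two independent groups with equal n: n = 2·((z_{α} + z_β) / d)².
z_{α} + z_β = 1.645 + 0.842 = 2.487.
n = 2 × (2.487 / 1.03)² = 2 × 2.415² = 2 × 5.83 = 11.7.
Round up to the next whole participant.

n = 12 per group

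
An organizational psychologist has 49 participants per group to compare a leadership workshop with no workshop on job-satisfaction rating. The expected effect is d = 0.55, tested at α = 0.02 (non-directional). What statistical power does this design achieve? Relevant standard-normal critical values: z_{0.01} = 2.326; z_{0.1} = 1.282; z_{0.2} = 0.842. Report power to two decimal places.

power ≈ 0.65

For two equal groups, power = Φ(d·√(n/2) − z_{α/2}).
d·√(n/2) = 0.55 × √(49/2) = 0.55 × 4.950 = 2.722.
z_β = 2.722 − 2.326 = 0.396.
Power = Φ(0.396) = 0.654.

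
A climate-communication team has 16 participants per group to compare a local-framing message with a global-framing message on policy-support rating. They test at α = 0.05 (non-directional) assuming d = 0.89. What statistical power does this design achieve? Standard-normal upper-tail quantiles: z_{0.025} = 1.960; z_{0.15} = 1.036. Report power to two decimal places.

power ≈ 0.71

For two equal groups, power = Φ(d·√(n/2) − z_{α/2}).
d·√(n/2) = 0.89 × √(16/2) = 0.89 × 2.828 = 2.517.
z_β = 2.517 − 1.960 = 0.557.
Power = Φ(0.557) = 0.711.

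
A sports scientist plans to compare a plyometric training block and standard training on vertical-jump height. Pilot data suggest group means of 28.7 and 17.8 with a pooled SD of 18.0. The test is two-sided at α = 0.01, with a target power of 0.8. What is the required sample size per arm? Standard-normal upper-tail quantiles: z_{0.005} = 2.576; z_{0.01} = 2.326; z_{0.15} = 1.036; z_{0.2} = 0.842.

n = 64 per group

Cohen's d = |M₁ − M₂| / SD_pooled = |28.7 − 17.8| / 18.0 = 10.9 / 18.0 = 0.606.
For two independent groups with equal n: n = 2·((z_{α/2} + z_β) / d)².
z_{α/2} + z_β = 2.576 + 0.842 = 3.418.
n = 2 × (3.418 / 0.606)² = 2 × 5.640² = 2 × 31.81 = 63.6.
Round up to the next whole participant.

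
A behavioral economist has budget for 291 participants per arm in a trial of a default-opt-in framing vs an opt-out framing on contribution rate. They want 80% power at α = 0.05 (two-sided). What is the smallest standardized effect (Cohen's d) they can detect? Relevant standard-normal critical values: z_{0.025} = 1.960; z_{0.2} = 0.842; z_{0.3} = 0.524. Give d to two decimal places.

d_min ≈ 0.23

For two independent groups of n = 291 each: d_min = (z_{α/2} + z_β)·√(2/n).
z-sum = 1.960 + 0.842 = 2.802.
d_min = 2.802 × √(2/291) = 2.802 × 0.0829 = 0.232.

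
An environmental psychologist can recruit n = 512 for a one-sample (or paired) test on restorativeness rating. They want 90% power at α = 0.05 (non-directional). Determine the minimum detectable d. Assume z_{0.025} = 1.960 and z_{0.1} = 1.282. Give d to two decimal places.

d_min ≈ 0.14

For a single sample (or paired design) of n = 512: d_min = (z_{α/2} + z_β)/√n.
z-sum = 1.960 + 1.282 = 3.242.
d_min = 3.242 / √512 = 3.242 / 22.627 = 0.143.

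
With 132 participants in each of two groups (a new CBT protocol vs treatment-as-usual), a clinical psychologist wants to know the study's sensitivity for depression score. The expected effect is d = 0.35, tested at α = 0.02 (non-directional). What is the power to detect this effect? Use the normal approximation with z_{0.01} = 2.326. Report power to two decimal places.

For two equal groups, power = Φ(d·√(n/2) − z_{α/2}).
d·√(n/2) = 0.35 × √(132/2) = 0.35 × 8.124 = 2.843.
z_β = 2.843 − 2.326 = 0.517.
Power = Φ(0.517) = 0.698.

power ≈ 0.70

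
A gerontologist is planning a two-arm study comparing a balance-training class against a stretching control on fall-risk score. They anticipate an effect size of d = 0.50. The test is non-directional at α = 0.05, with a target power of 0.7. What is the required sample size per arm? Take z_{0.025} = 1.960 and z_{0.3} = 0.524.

For two independent groups with equal n: n = 2·((z_{α/2} + z_β) / d)².
z_{α/2} + z_β = 1.960 + 0.524 = 2.484.
n = 2 × (2.484 / 0.50)² = 2 × 4.968² = 2 × 24.68 = 49.4.
Round up to the next whole participant.

n = 50 per group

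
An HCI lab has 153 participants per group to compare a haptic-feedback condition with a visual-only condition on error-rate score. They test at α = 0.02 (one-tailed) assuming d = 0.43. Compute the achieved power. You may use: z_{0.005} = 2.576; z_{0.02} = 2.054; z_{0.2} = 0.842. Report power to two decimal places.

For two equal groups, power = Φ(d·√(n/2) − z_{α}).
d·√(n/2) = 0.43 × √(153/2) = 0.43 × 8.746 = 3.761.
z_β = 3.761 − 2.054 = 1.707.
Power = Φ(1.707) = 0.956.

power ≈ 0.96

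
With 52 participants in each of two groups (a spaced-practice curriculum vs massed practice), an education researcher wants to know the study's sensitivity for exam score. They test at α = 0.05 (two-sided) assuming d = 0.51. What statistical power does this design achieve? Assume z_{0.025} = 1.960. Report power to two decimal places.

power ≈ 0.74

For two equal groups, power = Φ(d·√(n/2) − z_{α/2}).
d·√(n/2) = 0.51 × √(52/2) = 0.51 × 5.099 = 2.600.
z_β = 2.600 − 1.960 = 0.640.
Power = Φ(0.640) = 0.739.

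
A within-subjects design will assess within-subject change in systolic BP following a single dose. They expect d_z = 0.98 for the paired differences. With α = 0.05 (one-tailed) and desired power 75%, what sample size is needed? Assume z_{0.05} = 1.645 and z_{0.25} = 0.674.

n = 6 pairs

For a paired (one-sample on differences) test: n = ((z_{α} + z_β) / d)².
z_{α} + z_β = 1.645 + 0.674 = 2.319.
n = (2.319 / 0.98)² = 2.366² = 5.60.
Round up.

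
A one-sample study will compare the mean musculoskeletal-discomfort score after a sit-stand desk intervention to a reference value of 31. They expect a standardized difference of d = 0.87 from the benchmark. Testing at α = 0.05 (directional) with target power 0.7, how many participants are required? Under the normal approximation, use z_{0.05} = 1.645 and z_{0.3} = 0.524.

n = 7

For a one-sample test: n = ((z_{α} + z_β) / d)².
z_{α} + z_β = 1.645 + 0.524 = 2.169.
n = (2.169 / 0.87)² = 2.493² = 6.22.
Round up.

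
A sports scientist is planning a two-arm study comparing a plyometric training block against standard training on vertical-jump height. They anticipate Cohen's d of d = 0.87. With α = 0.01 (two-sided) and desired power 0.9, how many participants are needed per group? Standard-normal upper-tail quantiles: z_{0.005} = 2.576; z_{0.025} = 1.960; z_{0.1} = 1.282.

n = 40 per group

For two independent groups with equal n: n = 2·((z_{α/2} + z_β) / d)².
z_{α/2} + z_β = 2.576 + 1.282 = 3.858.
n = 2 × (3.858 / 0.87)² = 2 × 4.434² = 2 × 19.66 = 39.3.
Round up to the next whole participant.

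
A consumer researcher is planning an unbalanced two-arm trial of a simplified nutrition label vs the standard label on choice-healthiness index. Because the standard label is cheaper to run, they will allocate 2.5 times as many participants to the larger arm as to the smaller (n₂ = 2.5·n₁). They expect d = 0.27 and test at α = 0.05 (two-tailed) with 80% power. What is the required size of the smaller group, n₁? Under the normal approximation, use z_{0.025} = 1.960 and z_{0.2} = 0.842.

n₁ = 151

With allocation ratio k = n₂/n₁ = 2.5, Var(x̄₁−x̄₂) = σ²(1/n₁ + 1/(k·n₁)) = σ²·(k+1)/(k·n₁).
So n₁ = (1 + 1/k)·((z_{α/2} + z_β)/d)² = 1.400 × (2.802/0.27)².
n₁ = 1.400 × 107.70 = 150.8.
Round up: n₁ = 151, giving n₂ = ⌈2.5 × 151⌉ = ⌈377.5⌉ = 378.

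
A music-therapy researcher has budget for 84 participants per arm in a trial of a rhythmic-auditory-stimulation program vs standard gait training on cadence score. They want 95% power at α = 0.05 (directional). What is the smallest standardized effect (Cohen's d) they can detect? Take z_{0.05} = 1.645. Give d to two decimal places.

d_min ≈ 0.51

For two independent groups of n = 84 each: d_min = (z_{α} + z_β)·√(2/n).
z-sum = 1.645 + 1.645 = 3.290.
d_min = 3.290 × √(2/84) = 3.290 × 0.1543 = 0.508.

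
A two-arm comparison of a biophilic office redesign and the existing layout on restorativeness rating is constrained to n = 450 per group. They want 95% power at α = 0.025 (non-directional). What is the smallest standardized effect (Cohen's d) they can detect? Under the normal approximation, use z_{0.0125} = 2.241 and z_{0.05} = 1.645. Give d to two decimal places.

d_min ≈ 0.26

For two independent groups of n = 450 each: d_min = (z_{α/2} + z_β)·√(2/n).
z-sum = 2.241 + 1.645 = 3.886.
d_min = 3.886 × √(2/450) = 3.886 × 0.0667 = 0.259.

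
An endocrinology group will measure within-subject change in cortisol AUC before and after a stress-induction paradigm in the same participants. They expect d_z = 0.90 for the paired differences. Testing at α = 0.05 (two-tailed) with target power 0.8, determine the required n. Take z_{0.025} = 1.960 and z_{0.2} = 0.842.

For a paired (one-sample on differences) test: n = ((z_{α/2} + z_β) / d)².
z_{α/2} + z_β = 1.960 + 0.842 = 2.802.
n = (2.802 / 0.90)² = 3.113² = 9.69.
Round up.

n = 10 pairs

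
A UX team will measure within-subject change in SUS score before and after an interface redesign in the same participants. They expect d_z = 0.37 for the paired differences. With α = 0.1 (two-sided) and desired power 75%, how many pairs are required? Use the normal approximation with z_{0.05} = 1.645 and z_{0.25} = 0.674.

n = 40 pairs

For a paired (one-sample on differences) test: n = ((z_{α/2} + z_β) / d)².
z_{α/2} + z_β = 1.645 + 0.674 = 2.319.
n = (2.319 / 0.37)² = 6.268² = 39.28.
Round up.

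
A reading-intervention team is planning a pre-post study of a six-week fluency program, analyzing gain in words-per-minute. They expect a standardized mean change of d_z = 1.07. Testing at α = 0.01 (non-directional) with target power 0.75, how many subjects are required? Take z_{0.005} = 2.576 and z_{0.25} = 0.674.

For a paired (one-sample on differences) test: n = ((z_{α/2} + z_β) / d)².
z_{α/2} + z_β = 2.576 + 0.674 = 3.250.
n = (3.250 / 1.07)² = 3.037² = 9.23.
Round up.

n = 10 pairs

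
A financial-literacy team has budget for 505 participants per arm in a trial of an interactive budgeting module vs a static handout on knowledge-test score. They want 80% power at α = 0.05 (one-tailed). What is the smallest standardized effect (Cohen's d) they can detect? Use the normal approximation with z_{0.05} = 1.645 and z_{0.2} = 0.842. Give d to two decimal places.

For two independent groups of n = 505 each: d_min = (z_{α} + z_β)·√(2/n).
z-sum = 1.645 + 0.842 = 2.487.
d_min = 2.487 × √(2/505) = 2.487 × 0.0629 = 0.157.

d_min ≈ 0.16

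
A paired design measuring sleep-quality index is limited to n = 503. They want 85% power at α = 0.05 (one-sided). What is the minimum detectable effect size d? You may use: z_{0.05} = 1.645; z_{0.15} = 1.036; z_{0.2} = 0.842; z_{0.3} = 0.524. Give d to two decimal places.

d_min ≈ 0.12

For a single sample (or paired design) of n = 503: d_min = (z_{α} + z_β)/√n.
z-sum = 1.645 + 1.036 = 2.681.
d_min = 2.681 / √503 = 2.681 / 22.428 = 0.120.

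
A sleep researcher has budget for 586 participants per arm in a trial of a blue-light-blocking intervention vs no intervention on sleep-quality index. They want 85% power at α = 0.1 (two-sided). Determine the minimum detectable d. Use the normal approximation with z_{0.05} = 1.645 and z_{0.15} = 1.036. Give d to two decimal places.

d_min ≈ 0.16

For two independent groups of n = 586 each: d_min = (z_{α/2} + z_β)·√(2/n).
z-sum = 1.645 + 1.036 = 2.681.
d_min = 2.681 × √(2/586) = 2.681 × 0.0584 = 0.157.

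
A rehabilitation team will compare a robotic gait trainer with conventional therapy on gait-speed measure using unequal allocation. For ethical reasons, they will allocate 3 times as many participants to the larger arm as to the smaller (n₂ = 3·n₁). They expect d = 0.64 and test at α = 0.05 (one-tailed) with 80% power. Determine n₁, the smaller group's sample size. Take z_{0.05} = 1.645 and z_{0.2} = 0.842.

n₁ = 21

With allocation ratio k = n₂/n₁ = 3, Var(x̄₁−x̄₂) = σ²(1/n₁ + 1/(k·n₁)) = σ²·(k+1)/(k·n₁).
So n₁ = (1 + 1/k)·((z_{α} + z_β)/d)² = 1.333 × (2.487/0.64)².
n₁ = 1.333 × 15.10 = 20.1.
Round up: n₁ = 21, giving n₂ = 3 × 21 = 63.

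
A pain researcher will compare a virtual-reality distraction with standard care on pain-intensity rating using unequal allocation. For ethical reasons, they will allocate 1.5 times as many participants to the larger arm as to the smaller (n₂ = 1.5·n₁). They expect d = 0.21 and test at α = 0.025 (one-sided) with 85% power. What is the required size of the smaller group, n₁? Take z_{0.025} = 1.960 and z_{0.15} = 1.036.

n₁ = 340

With allocation ratio k = n₂/n₁ = 1.5, Var(x̄₁−x̄₂) = σ²(1/n₁ + 1/(k·n₁)) = σ²·(k+1)/(k·n₁).
So n₁ = (1 + 1/k)·((z_{α} + z_β)/d)² = 1.667 × (2.996/0.21)².
n₁ = 1.667 × 203.54 = 339.2.
Round up: n₁ = 340, giving n₂ = 1.5 × 340 = 510.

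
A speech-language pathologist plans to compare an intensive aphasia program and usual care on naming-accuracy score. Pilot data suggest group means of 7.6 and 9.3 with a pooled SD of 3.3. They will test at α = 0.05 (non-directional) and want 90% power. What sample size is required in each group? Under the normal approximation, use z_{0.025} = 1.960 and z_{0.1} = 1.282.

n = 80 per group

Cohen's d = |M₁ − M₂| / SD_pooled = |7.6 − 9.3| / 3.3 = 1.7 / 3.3 = 0.515.
For two independent groups with equal n: n = 2·((z_{α/2} + z_β) / d)².
z_{α/2} + z_β = 1.960 + 1.282 = 3.242.
n = 2 × (3.242 / 0.515)² = 2 × 6.295² = 2 × 39.63 = 79.3.
Round up to the next whole participant.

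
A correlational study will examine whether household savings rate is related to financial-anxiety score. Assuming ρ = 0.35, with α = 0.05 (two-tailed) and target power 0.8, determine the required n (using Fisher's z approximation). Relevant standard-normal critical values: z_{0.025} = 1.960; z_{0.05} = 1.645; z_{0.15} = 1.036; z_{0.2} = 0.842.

n = 62

Fisher's z: C = ½·ln((1+r)/(1−r)) = ½·ln(2.0769) = 0.3654.
n = ((z_{α/2} + z_β)/C)² + 3.
(1.960 + 0.842) / 0.3654 = 2.802 / 0.3654 = 7.668.
n = 7.668² + 3 = 58.80 + 3 = 61.8.
Round up.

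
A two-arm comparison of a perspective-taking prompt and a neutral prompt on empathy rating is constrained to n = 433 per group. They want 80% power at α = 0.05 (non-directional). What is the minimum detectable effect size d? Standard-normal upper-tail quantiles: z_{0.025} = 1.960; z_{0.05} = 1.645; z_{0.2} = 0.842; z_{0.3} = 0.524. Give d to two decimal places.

d_min ≈ 0.19

For two independent groups of n = 433 each: d_min = (z_{α/2} + z_β)·√(2/n).
z-sum = 1.960 + 0.842 = 2.802.
d_min = 2.802 × √(2/433) = 2.802 × 0.0680 = 0.190.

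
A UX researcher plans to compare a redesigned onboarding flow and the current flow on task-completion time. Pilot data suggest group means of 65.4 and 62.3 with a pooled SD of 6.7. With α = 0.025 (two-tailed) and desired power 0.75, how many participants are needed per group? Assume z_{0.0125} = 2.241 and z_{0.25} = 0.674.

n = 80 per group

Cohen's d = |M₁ − M₂| / SD_pooled = |65.4 − 62.3| / 6.7 = 3.1 / 6.7 = 0.463.
For two independent groups with equal n: n = 2·((z_{α/2} + z_β) / d)².
z_{α/2} + z_β = 2.241 + 0.674 = 2.915.
n = 2 × (2.915 / 0.463)² = 2 × 6.296² = 2 × 39.64 = 79.3.
Round up to the next whole participant.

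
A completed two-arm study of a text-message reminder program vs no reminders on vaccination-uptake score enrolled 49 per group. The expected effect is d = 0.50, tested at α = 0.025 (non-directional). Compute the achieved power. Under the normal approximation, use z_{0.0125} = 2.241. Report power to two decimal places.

power ≈ 0.59

For two equal groups, power = Φ(d·√(n/2) − z_{α/2}).
d·√(n/2) = 0.50 × √(49/2) = 0.50 × 4.950 = 2.475.
z_β = 2.475 − 2.241 = 0.234.
Power = Φ(0.234) = 0.592.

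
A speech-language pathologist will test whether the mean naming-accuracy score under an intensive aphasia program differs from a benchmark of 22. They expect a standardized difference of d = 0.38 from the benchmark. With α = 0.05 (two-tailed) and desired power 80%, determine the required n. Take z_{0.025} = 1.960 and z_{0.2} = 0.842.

n = 55

For a one-sample test: n = ((z_{α/2} + z_β) / d)².
z_{α/2} + z_β = 1.960 + 0.842 = 2.802.
n = (2.802 / 0.38)² = 7.374² = 54.37.
Round up.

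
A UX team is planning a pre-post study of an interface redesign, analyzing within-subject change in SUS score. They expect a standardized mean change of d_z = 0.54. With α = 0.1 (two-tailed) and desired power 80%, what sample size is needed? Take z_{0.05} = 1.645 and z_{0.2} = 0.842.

n = 22 pairs

For a paired (one-sample on differences) test: n = ((z_{α/2} + z_β) / d)².
z_{α/2} + z_β = 1.645 + 0.842 = 2.487.
n = (2.487 / 0.54)² = 4.606² = 21.21.
Round up.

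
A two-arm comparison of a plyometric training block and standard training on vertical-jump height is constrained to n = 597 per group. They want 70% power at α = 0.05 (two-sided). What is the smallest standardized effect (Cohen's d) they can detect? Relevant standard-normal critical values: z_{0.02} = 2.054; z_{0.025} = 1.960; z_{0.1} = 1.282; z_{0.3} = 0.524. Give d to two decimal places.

For two independent groups of n = 597 each: d_min = (z_{α/2} + z_β)·√(2/n).
z-sum = 1.960 + 0.524 = 2.484.
d_min = 2.484 × √(2/597) = 2.484 × 0.0579 = 0.144.

d_min ≈ 0.14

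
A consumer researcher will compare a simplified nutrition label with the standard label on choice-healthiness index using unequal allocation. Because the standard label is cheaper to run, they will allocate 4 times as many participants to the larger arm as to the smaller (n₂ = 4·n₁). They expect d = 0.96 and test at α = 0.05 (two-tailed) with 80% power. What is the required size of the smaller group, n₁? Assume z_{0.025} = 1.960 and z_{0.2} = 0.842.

With allocation ratio k = n₂/n₁ = 4, Var(x̄₁−x̄₂) = σ²(1/n₁ + 1/(k·n₁)) = σ²·(k+1)/(k·n₁).
So n₁ = (1 + 1/k)·((z_{α/2} + z_β)/d)² = 1.250 × (2.802/0.96)².
n₁ = 1.250 × 8.52 = 10.6.
Round up: n₁ = 11, giving n₂ = 4 × 11 = 44.

n₁ = 11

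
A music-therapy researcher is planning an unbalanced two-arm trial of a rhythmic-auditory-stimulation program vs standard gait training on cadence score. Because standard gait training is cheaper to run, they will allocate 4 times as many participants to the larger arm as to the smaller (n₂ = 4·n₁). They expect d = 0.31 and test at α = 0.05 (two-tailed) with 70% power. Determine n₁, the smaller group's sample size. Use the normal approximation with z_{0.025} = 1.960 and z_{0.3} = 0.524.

n₁ = 81

With allocation ratio k = n₂/n₁ = 4, Var(x̄₁−x̄₂) = σ²(1/n₁ + 1/(k·n₁)) = σ²·(k+1)/(k·n₁).
So n₁ = (1 + 1/k)·((z_{α/2} + z_β)/d)² = 1.250 × (2.484/0.31)².
n₁ = 1.250 × 64.21 = 80.3.
Round up: n₁ = 81, giving n₂ = 4 × 81 = 324.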